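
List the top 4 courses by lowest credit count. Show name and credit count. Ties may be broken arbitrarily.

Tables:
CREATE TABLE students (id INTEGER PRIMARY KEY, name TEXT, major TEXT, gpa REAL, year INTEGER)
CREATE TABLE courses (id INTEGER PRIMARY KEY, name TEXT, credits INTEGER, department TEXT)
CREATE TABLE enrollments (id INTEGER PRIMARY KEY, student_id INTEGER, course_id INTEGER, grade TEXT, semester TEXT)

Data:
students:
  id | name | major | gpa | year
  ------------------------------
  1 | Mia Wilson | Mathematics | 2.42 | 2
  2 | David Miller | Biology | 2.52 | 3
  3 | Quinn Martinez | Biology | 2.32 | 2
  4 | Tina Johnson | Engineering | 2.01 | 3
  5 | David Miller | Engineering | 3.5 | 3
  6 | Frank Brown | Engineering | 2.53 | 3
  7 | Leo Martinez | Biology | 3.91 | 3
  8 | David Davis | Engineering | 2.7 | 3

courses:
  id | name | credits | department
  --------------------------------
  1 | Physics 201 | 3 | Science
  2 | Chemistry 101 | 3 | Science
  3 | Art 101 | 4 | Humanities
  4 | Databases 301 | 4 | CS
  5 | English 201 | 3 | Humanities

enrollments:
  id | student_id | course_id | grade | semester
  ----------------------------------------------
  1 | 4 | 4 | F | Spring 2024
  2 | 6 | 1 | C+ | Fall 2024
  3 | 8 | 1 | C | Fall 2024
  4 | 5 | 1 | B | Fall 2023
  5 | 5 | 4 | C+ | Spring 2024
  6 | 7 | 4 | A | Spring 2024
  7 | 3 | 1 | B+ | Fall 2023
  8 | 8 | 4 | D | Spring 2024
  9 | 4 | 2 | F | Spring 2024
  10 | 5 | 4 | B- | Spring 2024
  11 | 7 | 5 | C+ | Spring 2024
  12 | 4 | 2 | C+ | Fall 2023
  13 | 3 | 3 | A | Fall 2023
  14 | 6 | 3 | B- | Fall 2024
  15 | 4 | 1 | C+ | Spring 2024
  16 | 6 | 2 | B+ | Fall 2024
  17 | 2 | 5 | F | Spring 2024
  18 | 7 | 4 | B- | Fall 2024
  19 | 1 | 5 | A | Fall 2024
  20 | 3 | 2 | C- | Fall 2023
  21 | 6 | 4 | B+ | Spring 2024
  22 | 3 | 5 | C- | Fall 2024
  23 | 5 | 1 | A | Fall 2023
SELECT name, credits FROM courses ORDER BY credits ASC LIMIT 4

Execution result:
name | credits
Physics 201 | 3
Chemistry 101 | 3
English 201 | 3
Art 101 | 4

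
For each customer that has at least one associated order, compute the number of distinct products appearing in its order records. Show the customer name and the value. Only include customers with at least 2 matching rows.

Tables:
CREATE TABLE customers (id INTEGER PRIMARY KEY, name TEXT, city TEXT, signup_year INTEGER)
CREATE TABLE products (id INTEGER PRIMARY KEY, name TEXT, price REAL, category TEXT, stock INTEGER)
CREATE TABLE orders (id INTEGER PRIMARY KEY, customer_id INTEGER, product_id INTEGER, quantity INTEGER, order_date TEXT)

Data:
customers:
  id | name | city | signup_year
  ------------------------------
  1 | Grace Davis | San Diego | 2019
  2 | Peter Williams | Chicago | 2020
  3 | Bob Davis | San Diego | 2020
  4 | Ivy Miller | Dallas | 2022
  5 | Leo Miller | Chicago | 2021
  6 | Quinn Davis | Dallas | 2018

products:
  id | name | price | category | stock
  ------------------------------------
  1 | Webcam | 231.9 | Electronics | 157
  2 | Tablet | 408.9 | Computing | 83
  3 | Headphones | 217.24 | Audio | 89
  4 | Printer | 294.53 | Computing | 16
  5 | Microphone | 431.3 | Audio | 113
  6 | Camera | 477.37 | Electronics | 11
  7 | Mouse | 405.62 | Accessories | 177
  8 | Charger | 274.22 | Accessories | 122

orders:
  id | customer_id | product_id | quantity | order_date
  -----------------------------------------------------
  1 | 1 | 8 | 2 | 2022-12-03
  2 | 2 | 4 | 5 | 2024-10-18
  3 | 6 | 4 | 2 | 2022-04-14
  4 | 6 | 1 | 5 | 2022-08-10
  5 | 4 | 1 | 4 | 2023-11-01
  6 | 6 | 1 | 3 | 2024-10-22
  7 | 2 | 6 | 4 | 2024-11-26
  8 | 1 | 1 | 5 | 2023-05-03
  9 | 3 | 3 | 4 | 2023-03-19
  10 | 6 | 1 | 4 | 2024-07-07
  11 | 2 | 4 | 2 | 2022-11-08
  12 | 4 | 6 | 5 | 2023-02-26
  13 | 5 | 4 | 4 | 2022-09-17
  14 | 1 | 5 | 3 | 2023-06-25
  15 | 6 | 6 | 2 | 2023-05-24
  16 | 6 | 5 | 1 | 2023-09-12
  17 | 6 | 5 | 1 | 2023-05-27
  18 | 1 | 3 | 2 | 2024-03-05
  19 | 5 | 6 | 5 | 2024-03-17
SELECT p.name, COUNT(DISTINCT c.product_id) AS distinct_product_count FROM orders c JOIN customers p ON c.customer_id = p.id GROUP BY p.id, p.name HAVING COUNT(*) >= 2

Execution result:
name | distinct_product_count
Grace Davis | 4
Peter Williams | 2
Ivy Miller | 2
Leo Miller | 2
Quinn Davis | 4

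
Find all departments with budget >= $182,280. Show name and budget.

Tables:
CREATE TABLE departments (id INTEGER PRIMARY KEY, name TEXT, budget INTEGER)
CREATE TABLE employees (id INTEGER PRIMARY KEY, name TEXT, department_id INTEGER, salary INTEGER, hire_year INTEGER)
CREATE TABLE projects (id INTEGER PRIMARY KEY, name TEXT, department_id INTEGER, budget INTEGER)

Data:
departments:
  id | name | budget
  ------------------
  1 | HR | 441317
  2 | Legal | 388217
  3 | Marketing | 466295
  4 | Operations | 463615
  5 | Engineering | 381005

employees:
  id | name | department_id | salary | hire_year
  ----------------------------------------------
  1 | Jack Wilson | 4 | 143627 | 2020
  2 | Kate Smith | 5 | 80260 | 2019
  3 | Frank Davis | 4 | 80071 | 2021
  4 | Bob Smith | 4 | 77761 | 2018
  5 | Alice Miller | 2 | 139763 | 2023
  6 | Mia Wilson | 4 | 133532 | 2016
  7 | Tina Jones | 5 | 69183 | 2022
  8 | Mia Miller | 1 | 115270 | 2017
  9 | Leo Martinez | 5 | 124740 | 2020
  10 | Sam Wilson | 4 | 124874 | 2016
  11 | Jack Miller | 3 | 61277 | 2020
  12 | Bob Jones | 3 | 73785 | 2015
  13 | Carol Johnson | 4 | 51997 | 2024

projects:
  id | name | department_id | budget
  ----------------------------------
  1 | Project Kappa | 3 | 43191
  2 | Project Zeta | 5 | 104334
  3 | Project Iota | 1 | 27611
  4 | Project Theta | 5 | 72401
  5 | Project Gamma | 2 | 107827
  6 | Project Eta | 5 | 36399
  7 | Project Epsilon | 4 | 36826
SELECT name, budget FROM departments WHERE budget >= 182280

Execution result:
name | budget
HR | 441317
Legal | 388217
Marketing | 466295
Operations | 463615
Engineering | 381005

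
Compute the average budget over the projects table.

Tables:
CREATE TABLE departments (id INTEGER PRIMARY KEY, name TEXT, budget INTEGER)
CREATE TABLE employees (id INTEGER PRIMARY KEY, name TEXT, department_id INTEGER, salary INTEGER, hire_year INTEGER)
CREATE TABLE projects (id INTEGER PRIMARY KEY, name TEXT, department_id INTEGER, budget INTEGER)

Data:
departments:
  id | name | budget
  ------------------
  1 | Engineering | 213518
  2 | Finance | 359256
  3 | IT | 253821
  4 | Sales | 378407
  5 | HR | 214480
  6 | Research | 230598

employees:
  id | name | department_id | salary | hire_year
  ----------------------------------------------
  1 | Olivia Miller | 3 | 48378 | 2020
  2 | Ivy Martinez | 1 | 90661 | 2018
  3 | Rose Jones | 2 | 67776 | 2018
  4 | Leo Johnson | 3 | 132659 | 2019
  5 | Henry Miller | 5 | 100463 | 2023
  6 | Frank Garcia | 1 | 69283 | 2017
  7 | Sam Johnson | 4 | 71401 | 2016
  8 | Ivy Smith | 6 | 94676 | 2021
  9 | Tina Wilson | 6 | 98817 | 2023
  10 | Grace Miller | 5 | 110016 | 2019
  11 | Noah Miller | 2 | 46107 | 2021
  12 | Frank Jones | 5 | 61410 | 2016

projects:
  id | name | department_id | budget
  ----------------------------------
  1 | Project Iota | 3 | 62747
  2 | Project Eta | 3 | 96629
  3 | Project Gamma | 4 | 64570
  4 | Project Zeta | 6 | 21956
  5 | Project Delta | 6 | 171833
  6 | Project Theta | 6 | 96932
SELECT AVG(budget) FROM projects

Execution result:
85777.83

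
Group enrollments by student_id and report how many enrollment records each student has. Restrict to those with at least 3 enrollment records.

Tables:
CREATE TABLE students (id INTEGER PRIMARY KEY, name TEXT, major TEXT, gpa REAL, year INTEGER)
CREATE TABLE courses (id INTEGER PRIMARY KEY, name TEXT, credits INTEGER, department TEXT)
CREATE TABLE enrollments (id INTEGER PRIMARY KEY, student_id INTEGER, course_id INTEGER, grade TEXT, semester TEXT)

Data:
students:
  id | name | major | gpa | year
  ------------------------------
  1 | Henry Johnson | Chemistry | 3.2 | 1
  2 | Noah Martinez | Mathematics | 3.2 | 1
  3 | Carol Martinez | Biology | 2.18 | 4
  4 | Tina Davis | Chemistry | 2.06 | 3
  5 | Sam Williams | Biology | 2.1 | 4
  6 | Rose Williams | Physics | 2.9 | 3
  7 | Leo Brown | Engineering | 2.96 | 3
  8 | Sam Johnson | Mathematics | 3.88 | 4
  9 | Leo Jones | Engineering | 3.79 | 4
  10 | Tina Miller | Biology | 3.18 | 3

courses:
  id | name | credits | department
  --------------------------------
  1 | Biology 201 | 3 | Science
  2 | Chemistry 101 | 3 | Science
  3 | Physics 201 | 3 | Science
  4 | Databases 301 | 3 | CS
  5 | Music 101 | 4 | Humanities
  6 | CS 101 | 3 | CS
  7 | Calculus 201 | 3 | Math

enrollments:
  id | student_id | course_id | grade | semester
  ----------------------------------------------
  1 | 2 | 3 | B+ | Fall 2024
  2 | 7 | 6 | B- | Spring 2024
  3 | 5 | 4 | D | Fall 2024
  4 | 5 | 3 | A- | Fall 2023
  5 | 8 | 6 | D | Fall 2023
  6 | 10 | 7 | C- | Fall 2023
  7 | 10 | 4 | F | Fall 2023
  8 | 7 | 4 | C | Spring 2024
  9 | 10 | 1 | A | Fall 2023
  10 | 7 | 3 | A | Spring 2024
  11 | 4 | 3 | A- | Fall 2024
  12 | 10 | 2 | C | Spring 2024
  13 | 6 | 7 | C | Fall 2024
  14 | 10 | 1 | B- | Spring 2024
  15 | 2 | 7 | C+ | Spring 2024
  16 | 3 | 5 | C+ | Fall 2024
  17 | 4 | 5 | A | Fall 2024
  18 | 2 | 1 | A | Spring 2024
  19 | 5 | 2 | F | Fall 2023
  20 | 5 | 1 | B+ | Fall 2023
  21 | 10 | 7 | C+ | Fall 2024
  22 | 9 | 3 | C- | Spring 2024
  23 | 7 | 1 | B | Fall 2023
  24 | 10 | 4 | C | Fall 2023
SELECT student_id, COUNT(*) AS enrollment_count FROM enrollments GROUP BY student_id HAVING COUNT(*) >= 3

Execution result:
student_id | enrollment_count
2 | 3
5 | 4
7 | 4
10 | 7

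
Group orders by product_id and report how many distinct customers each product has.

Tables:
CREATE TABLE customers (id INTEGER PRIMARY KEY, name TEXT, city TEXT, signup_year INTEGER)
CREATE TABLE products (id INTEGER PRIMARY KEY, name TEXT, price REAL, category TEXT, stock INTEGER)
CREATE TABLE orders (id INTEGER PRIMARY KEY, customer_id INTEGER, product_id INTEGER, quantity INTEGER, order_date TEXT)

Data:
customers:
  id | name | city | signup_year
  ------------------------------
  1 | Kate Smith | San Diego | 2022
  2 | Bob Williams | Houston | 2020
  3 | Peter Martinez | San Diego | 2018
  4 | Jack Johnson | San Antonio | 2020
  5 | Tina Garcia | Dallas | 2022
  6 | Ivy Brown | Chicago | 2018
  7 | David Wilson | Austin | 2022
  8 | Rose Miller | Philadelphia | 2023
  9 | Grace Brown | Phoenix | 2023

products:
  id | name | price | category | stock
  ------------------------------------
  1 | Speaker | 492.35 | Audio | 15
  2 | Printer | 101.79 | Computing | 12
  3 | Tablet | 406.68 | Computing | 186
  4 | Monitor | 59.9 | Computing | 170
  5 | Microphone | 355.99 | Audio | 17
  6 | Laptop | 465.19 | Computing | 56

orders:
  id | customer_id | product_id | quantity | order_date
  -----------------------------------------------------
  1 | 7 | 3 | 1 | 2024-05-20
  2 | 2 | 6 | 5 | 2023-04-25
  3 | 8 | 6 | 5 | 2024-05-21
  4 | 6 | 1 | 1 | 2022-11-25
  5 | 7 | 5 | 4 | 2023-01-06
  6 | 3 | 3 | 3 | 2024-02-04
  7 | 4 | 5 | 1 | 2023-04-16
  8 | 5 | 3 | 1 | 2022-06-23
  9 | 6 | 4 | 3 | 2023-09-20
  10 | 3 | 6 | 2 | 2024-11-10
SELECT product_id, COUNT(DISTINCT customer_id) AS distinct_customer_count FROM orders GROUP BY product_id

Execution result:
product_id | distinct_customer_count
1 | 1
3 | 3
4 | 1
5 | 2
6 | 3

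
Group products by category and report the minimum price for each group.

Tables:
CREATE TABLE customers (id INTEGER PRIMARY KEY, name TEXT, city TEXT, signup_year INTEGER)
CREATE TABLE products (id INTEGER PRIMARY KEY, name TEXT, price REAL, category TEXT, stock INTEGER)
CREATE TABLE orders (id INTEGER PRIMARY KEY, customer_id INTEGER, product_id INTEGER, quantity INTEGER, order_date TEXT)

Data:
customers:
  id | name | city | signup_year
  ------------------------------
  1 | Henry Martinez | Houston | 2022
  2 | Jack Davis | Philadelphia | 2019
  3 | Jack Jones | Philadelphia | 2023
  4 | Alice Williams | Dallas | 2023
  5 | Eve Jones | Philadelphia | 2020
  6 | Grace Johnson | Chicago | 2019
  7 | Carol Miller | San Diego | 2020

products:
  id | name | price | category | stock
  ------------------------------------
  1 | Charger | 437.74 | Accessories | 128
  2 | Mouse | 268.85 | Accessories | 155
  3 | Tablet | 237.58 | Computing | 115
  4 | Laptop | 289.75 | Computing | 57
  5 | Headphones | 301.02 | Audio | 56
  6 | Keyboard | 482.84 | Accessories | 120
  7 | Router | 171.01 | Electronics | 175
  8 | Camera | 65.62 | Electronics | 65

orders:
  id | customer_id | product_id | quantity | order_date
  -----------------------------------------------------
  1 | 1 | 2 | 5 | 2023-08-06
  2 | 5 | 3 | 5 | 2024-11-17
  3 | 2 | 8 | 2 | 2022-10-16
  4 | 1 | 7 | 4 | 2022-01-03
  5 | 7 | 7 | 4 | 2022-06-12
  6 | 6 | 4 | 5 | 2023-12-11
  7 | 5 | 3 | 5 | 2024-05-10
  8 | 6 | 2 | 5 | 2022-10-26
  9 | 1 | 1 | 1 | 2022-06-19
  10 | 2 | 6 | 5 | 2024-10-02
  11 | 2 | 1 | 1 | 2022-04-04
SELECT category, MIN(price) AS min_price FROM products GROUP BY category

Execution result:
category | min_price
Accessories | 268.85
Audio | 301.02
Computing | 237.58
Electronics | 65.62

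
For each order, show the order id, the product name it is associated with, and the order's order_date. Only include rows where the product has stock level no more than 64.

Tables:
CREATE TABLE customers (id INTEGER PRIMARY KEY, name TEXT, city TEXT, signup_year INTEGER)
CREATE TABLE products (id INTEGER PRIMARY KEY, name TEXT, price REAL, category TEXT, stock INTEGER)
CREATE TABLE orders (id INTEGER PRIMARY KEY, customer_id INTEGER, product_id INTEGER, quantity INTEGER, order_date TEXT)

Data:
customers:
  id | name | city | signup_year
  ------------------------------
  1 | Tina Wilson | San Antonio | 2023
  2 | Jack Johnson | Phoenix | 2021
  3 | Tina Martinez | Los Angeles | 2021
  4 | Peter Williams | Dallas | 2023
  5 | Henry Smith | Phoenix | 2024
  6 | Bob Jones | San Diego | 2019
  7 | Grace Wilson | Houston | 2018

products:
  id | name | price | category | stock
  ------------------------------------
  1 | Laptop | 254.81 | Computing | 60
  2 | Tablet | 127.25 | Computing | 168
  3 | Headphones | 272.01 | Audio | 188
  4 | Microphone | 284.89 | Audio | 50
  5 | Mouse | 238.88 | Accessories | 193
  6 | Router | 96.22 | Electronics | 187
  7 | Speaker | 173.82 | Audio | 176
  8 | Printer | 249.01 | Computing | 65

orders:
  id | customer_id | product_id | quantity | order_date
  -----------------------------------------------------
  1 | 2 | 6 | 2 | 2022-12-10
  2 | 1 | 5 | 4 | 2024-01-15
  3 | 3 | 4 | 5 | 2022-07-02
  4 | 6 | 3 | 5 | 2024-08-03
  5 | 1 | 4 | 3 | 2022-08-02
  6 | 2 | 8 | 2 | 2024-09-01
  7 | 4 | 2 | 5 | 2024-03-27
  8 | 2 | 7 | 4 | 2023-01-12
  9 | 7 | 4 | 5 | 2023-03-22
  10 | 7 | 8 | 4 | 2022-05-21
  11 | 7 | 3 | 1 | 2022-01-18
SELECT c.id, p.name AS product, c.order_date FROM orders c JOIN products p ON c.product_id = p.id WHERE p.stock <= 64

Execution result:
id | product | order_date
3 | Microphone | 2022-07-02
5 | Microphone | 2022-08-02
9 | Microphone | 2023-03-22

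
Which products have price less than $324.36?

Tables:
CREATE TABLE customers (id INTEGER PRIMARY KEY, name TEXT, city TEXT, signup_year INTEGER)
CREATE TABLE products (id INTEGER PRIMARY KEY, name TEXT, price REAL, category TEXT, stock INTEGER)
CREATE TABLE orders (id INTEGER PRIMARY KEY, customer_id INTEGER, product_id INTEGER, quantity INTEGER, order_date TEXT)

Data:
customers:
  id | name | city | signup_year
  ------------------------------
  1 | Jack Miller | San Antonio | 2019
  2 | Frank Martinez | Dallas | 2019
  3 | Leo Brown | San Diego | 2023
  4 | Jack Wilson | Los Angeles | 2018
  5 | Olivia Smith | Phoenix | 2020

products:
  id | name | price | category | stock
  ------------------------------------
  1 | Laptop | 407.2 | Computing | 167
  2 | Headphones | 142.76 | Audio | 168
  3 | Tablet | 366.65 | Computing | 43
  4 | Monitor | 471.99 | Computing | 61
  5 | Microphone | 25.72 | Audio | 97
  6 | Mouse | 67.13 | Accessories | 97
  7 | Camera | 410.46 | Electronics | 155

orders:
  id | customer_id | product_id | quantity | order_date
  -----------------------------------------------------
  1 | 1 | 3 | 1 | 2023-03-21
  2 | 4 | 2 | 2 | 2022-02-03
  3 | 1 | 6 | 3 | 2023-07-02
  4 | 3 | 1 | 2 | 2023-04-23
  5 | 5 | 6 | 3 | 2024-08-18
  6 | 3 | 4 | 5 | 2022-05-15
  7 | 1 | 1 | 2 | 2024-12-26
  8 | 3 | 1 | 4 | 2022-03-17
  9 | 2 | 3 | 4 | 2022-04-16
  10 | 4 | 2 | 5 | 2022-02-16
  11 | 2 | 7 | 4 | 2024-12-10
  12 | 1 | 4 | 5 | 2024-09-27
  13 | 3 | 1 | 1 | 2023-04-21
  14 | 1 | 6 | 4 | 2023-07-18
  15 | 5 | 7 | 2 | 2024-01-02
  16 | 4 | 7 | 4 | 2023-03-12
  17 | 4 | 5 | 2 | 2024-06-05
SELECT name, price FROM products WHERE price < 324.36

Execution result:
name | price
Headphones | 142.76
Microphone | 25.72
Mouse | 67.13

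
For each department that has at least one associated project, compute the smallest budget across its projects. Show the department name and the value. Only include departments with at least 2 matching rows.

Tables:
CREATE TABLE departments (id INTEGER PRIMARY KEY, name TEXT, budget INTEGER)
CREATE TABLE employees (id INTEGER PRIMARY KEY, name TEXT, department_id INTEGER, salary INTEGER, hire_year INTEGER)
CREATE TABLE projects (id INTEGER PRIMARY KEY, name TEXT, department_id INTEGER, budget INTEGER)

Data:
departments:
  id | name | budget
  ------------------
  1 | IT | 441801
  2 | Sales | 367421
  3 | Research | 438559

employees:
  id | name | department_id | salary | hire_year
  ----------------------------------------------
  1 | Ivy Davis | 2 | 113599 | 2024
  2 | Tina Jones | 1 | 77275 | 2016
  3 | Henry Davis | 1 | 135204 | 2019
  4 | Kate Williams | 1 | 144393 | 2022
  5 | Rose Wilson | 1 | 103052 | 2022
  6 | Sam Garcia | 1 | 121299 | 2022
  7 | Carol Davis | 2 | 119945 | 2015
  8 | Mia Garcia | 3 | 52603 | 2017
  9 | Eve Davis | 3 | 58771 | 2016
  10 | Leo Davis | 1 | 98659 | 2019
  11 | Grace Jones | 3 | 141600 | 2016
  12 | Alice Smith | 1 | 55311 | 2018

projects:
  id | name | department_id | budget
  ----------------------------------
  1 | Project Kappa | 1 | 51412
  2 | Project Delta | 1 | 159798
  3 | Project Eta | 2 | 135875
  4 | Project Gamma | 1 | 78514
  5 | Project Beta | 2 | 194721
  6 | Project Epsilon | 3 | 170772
SELECT p.name, MIN(c.budget) AS min_budget FROM projects c JOIN departments p ON c.department_id = p.id GROUP BY p.id, p.name HAVING COUNT(*) >= 2

Execution result:
name | min_budget
IT | 51412
Sales | 135875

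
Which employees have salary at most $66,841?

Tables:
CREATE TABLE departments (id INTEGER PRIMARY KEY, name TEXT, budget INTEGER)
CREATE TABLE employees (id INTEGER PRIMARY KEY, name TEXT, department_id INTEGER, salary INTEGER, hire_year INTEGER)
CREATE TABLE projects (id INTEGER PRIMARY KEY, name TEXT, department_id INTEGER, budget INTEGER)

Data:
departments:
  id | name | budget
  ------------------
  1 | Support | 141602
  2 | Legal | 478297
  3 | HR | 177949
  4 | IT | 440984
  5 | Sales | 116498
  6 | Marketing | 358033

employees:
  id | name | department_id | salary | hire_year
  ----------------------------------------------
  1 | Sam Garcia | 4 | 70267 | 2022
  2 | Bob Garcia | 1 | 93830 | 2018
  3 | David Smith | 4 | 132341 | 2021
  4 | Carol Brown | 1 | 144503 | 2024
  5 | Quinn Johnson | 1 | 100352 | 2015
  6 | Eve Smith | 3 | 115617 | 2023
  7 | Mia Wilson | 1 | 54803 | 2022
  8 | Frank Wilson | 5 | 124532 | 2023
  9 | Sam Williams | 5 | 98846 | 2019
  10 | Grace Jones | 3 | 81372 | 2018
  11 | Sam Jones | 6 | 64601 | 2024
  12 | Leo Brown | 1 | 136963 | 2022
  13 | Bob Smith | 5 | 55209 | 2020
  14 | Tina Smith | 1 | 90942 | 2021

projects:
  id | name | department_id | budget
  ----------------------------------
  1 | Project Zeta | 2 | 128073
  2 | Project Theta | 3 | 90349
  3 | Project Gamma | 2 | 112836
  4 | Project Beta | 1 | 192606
SELECT name, salary FROM employees WHERE salary <= 66841

Execution result:
name | salary
Mia Wilson | 54803
Sam Jones | 64601
Bob Smith | 55209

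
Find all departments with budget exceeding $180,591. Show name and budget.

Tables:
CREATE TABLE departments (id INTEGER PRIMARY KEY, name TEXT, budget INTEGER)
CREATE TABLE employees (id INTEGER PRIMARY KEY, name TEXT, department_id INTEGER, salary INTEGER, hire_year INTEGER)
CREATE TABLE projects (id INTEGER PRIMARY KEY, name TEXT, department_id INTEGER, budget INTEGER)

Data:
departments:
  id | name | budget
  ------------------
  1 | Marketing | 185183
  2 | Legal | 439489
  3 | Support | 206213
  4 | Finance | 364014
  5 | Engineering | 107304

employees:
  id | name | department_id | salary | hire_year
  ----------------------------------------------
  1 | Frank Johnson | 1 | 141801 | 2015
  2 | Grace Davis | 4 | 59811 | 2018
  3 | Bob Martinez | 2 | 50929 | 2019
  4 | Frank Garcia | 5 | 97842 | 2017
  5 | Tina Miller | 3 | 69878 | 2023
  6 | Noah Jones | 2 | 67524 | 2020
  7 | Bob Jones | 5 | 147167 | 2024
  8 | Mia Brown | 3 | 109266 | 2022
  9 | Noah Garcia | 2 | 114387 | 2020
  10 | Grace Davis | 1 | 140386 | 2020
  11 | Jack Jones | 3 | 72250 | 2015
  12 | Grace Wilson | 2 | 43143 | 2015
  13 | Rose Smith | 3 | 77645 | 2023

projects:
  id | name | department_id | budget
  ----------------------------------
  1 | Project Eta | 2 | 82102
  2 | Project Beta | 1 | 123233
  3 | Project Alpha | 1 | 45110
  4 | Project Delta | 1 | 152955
SELECT name, budget FROM departments WHERE budget > 180591

Execution result:
name | budget
Marketing | 185183
Legal | 439489
Support | 206213
Finance | 364014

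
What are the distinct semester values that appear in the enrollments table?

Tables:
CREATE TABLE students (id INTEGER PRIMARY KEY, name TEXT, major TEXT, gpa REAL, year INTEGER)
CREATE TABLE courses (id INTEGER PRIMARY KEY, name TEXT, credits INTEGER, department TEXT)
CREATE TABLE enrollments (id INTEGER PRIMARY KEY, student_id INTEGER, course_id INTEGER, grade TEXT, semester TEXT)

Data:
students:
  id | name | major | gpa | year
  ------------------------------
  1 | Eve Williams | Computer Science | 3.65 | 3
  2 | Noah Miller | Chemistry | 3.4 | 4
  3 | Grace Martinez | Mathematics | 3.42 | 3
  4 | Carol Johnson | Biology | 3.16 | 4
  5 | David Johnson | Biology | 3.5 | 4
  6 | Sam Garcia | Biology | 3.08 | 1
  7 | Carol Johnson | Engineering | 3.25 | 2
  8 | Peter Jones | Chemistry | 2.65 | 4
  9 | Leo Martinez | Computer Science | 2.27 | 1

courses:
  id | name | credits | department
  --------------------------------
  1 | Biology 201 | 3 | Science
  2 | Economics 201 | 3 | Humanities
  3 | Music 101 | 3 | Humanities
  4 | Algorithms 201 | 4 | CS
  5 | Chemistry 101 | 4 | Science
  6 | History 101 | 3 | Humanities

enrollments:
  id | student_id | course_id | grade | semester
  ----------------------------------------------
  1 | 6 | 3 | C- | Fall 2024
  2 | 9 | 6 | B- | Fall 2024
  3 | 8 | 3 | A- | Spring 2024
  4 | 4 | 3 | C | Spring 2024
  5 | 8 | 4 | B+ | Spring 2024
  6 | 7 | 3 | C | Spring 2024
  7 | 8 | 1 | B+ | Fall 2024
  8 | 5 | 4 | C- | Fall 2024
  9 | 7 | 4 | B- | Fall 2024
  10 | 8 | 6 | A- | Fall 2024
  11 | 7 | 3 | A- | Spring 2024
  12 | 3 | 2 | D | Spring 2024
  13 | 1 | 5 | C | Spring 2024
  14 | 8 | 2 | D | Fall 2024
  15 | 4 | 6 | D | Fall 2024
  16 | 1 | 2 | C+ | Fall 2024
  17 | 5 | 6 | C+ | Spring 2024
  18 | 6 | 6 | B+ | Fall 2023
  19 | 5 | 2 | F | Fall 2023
SELECT DISTINCT semester FROM enrollments

Execution result:
semester
Fall 2024
Spring 2024
Fall 2023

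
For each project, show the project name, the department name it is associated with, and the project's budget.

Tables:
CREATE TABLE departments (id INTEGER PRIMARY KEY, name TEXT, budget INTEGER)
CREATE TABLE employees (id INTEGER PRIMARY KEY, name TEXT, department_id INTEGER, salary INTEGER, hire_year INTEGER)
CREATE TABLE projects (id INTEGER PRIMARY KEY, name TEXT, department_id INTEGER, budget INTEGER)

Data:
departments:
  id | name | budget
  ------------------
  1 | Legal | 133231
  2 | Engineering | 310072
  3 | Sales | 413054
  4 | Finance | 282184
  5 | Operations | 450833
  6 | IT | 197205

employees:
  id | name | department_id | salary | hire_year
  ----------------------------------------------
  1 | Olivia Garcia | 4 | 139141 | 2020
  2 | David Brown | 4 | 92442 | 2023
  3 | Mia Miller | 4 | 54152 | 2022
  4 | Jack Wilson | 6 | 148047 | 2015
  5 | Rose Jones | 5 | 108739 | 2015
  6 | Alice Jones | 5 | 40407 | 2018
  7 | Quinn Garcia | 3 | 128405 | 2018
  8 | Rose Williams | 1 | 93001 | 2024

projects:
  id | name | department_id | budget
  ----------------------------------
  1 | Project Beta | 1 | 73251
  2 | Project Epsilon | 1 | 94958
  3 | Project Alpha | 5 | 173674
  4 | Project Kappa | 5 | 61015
SELECT c.name, p.name AS department, c.budget FROM projects c JOIN departments p ON c.department_id = p.id

Execution result:
name | department | budget
Project Beta | Legal | 73251
Project Epsilon | Legal | 94958
Project Alpha | Operations | 173674
Project Kappa | Operations | 61015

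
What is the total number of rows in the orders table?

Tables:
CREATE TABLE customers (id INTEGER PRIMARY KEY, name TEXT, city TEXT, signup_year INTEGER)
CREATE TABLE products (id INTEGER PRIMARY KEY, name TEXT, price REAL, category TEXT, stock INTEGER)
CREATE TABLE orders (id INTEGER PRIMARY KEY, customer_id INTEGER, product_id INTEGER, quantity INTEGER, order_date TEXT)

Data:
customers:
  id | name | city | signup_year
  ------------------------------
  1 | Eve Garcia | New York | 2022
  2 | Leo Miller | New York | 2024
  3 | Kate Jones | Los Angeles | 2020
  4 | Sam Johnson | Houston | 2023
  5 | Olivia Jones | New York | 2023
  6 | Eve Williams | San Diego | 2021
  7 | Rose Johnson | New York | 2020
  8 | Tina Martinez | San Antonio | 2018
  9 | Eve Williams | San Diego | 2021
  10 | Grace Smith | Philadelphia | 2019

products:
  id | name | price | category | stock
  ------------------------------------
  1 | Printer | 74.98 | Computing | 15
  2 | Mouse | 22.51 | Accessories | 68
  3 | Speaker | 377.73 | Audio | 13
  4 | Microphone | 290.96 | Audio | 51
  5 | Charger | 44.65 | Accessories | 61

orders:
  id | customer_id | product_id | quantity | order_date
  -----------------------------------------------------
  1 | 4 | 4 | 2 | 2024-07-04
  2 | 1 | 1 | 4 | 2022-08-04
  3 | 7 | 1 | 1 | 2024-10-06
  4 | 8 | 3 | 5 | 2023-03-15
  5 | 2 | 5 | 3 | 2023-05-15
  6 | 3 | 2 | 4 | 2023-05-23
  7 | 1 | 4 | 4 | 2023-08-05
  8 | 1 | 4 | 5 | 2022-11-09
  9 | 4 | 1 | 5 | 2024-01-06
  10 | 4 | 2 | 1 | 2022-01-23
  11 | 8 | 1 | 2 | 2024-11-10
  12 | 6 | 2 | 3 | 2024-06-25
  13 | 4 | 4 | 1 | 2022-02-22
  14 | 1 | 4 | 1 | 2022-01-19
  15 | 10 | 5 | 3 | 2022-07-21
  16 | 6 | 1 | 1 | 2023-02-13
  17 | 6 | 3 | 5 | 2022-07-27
SELECT COUNT(*) FROM orders

Execution result:
17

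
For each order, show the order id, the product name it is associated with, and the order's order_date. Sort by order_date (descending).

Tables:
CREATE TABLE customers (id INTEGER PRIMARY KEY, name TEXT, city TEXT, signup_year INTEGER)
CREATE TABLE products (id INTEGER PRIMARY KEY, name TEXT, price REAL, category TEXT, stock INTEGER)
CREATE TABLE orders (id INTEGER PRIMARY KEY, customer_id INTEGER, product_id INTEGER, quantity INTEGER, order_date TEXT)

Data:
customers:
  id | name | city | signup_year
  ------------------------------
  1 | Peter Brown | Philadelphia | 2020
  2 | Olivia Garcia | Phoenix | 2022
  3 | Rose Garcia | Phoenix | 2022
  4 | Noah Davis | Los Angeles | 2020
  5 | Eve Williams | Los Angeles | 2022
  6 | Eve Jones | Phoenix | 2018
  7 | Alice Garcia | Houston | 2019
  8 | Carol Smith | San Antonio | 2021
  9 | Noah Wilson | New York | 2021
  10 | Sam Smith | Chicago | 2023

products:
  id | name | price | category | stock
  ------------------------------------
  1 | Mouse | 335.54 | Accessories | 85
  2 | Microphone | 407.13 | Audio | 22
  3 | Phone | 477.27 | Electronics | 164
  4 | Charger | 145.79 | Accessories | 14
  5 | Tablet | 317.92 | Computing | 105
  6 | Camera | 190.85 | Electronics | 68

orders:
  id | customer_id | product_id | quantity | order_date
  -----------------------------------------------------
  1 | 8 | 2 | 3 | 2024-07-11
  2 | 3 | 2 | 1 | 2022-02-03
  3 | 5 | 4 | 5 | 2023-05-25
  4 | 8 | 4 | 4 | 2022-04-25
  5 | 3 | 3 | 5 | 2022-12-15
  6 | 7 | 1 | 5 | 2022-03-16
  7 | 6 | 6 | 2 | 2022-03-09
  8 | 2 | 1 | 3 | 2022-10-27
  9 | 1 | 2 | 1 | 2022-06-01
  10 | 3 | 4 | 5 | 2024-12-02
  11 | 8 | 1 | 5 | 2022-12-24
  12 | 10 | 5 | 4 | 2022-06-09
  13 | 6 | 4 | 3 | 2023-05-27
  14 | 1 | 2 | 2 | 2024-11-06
SELECT c.id, p.name AS product, c.order_date FROM orders c JOIN products p ON c.product_id = p.id ORDER BY c.order_date DESC

Execution result:
id | product | order_date
10 | Charger | 2024-12-02
14 | Microphone | 2024-11-06
1 | Microphone | 2024-07-11
13 | Charger | 2023-05-27
3 | Charger | 2023-05-25
11 | Mouse | 2022-12-24
5 | Phone | 2022-12-15
8 | Mouse | 2022-10-27
12 | Tablet | 2022-06-09
9 | Microphone | 2022-06-01
4 | Charger | 2022-04-25
6 | Mouse | 2022-03-16
7 | Camera | 2022-03-09
2 | Microphone | 2022-02-03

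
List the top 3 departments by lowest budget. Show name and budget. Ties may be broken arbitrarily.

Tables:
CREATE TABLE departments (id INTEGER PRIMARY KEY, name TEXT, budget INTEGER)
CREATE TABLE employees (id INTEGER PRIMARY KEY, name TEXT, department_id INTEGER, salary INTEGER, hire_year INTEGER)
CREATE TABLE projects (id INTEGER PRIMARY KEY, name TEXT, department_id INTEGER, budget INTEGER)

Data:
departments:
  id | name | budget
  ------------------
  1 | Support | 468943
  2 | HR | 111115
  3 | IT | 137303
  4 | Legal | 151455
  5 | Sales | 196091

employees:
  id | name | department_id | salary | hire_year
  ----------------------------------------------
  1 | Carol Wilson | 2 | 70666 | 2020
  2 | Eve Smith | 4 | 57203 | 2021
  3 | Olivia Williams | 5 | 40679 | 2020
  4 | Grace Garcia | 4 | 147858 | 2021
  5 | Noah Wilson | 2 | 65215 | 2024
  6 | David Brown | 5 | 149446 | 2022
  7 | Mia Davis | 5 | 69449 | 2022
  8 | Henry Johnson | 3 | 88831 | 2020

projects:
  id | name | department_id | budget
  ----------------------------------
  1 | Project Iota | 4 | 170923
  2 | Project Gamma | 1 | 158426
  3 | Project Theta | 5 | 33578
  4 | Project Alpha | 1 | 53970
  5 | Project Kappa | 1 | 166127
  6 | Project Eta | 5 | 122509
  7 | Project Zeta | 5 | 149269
SELECT name, budget FROM departments ORDER BY budget ASC LIMIT 3

Execution result:
name | budget
HR | 111115
IT | 137303
Legal | 151455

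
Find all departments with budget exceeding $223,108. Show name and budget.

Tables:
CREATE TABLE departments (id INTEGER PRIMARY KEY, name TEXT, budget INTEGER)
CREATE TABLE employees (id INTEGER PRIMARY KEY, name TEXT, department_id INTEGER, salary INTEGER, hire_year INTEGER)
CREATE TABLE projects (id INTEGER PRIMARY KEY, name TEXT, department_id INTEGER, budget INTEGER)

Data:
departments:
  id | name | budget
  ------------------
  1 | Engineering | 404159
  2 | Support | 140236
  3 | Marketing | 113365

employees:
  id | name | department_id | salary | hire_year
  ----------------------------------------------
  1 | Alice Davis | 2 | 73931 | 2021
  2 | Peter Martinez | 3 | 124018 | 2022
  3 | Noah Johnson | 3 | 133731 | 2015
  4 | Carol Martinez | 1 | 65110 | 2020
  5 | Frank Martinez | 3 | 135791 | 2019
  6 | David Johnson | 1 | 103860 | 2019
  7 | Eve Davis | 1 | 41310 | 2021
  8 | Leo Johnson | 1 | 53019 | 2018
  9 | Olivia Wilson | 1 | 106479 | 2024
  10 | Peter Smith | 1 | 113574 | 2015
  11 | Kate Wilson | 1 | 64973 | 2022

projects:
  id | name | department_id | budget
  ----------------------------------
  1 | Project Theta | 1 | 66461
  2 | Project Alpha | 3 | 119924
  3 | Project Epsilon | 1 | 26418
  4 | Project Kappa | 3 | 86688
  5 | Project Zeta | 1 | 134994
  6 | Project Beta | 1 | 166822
SELECT name, budget FROM departments WHERE budget > 223108

Execution result:
name | budget
Engineering | 404159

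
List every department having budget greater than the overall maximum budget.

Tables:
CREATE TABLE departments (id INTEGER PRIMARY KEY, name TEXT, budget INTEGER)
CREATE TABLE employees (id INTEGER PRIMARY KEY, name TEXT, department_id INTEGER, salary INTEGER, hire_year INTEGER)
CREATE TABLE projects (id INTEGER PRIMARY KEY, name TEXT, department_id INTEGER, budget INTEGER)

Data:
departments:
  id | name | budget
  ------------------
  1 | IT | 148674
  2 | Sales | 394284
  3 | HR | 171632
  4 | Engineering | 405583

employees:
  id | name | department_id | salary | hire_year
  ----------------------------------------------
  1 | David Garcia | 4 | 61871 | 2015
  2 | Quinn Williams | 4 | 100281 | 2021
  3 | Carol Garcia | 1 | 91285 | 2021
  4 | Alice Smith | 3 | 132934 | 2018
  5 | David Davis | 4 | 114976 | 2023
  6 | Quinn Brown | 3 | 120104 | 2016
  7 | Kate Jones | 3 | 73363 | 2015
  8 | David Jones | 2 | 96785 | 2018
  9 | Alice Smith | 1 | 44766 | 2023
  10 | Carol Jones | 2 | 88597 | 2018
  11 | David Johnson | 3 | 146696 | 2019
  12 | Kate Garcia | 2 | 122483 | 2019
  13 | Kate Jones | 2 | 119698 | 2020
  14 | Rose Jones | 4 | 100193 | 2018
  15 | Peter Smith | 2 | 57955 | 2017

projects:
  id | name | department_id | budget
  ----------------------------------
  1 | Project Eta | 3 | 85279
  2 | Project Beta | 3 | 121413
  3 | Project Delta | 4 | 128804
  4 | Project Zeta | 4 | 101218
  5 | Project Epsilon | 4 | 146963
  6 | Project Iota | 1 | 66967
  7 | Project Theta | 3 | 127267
SELECT name, budget FROM departments WHERE budget > (SELECT MAX(budget) FROM departments)

Execution result:
(no rows)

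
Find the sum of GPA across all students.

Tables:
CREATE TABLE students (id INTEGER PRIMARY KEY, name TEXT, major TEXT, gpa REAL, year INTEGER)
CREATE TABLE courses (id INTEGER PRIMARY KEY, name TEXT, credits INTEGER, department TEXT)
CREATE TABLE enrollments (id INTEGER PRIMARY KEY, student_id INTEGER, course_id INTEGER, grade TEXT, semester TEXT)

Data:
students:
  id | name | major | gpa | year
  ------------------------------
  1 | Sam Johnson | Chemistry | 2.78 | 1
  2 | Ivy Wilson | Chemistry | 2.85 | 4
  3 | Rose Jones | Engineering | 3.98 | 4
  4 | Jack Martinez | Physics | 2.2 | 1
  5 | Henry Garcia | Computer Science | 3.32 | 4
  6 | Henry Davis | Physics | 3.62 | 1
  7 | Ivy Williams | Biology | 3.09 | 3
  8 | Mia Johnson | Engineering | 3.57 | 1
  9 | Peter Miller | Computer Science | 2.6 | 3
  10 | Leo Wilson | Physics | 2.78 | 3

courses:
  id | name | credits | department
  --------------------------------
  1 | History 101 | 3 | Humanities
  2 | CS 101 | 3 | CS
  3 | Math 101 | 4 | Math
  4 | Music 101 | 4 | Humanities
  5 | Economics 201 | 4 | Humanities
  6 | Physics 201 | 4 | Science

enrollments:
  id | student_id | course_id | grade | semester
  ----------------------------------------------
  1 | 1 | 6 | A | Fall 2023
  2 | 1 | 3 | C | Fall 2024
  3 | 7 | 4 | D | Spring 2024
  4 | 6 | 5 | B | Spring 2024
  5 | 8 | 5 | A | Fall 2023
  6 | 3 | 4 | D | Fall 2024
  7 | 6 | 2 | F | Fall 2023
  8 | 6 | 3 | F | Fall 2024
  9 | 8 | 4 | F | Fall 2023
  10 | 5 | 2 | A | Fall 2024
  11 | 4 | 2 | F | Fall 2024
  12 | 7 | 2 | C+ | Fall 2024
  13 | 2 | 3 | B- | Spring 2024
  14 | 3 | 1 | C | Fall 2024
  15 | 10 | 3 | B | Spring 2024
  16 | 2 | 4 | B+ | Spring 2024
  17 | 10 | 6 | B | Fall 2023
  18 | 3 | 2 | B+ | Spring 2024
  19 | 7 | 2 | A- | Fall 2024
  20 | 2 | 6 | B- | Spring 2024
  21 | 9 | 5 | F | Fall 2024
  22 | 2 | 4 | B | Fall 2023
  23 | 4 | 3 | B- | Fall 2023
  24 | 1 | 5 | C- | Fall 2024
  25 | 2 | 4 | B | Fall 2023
SELECT SUM(gpa) FROM students

Execution result:
30.79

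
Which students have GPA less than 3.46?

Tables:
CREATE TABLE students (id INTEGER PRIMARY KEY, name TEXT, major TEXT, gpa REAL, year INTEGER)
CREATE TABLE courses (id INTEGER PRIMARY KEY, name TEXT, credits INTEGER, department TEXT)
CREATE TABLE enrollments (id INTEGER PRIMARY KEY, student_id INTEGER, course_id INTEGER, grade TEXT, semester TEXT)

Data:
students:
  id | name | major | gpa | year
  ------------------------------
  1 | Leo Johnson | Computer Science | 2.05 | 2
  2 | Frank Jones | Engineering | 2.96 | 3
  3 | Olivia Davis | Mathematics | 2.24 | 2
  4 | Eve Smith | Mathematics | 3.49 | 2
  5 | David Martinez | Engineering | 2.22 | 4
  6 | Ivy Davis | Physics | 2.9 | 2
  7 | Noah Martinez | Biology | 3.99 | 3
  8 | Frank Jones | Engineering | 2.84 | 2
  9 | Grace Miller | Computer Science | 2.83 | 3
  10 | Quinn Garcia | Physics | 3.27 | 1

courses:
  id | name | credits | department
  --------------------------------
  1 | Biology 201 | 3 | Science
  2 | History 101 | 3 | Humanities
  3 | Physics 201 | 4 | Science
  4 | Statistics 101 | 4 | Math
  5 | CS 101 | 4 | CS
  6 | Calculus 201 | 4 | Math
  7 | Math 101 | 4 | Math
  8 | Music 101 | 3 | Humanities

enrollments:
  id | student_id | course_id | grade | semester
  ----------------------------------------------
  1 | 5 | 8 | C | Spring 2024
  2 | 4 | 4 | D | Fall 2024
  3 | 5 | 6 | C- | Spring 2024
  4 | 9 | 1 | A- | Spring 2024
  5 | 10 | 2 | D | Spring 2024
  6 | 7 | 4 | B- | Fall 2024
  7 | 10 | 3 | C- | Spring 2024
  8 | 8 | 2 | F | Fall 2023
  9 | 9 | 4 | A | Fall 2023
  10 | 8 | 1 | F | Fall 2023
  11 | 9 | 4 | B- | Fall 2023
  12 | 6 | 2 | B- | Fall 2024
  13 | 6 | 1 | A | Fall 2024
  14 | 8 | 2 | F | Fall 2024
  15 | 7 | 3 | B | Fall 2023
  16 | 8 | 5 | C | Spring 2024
SELECT name, gpa FROM students WHERE gpa < 3.46

Execution result:
name | gpa
Leo Johnson | 2.05
Frank Jones | 2.96
Olivia Davis | 2.24
David Martinez | 2.22
Ivy Davis | 2.90
Frank Jones | 2.84
Grace Miller | 2.83
Quinn Garcia | 3.27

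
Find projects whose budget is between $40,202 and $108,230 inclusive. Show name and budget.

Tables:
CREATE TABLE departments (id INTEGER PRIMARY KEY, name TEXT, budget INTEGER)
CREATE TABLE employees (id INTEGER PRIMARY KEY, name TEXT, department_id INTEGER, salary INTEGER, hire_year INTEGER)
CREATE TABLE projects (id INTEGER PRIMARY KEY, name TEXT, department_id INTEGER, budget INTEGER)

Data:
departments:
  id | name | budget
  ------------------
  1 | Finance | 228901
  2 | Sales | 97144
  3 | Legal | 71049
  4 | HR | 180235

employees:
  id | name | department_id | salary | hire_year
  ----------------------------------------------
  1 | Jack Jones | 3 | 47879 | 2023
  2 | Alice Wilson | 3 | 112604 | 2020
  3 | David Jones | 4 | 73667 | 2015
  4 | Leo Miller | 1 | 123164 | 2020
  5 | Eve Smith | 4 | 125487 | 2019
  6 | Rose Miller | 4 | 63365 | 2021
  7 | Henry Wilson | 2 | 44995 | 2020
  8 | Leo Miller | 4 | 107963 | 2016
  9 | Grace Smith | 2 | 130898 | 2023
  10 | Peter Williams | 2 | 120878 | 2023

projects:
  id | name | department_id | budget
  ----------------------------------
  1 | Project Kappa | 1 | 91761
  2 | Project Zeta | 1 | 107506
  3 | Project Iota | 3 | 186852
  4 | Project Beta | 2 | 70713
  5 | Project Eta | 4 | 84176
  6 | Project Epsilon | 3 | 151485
SELECT name, budget FROM projects WHERE budget BETWEEN 40202 AND 108230

Execution result:
name | budget
Project Kappa | 91761
Project Zeta | 107506
Project Beta | 70713
Project Eta | 84176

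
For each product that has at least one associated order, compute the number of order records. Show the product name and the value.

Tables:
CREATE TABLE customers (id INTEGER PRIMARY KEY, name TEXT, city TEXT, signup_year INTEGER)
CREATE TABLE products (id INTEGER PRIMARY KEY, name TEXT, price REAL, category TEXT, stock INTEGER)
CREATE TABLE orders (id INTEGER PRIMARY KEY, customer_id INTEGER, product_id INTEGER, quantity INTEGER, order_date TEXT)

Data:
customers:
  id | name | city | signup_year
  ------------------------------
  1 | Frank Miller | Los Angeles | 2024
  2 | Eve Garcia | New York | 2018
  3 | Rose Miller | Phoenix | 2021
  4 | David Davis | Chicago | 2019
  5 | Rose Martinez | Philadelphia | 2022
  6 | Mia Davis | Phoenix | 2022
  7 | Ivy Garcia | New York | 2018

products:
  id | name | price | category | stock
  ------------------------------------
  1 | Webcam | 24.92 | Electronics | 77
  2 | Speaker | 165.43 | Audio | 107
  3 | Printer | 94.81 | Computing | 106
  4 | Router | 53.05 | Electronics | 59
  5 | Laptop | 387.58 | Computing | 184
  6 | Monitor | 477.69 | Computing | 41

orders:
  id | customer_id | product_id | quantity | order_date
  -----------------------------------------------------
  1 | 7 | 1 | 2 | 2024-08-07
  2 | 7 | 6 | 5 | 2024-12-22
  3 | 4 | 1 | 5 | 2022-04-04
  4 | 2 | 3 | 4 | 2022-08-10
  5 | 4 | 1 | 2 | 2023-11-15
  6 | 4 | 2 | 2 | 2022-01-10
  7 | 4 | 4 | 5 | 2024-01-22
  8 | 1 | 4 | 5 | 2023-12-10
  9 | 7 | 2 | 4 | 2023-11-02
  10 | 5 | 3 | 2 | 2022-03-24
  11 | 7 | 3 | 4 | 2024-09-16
SELECT p.name, COUNT(*) AS n FROM orders c JOIN products p ON c.product_id = p.id GROUP BY p.id, p.name

Execution result:
name | n
Webcam | 3
Speaker | 2
Printer | 3
Router | 2
Monitor | 1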